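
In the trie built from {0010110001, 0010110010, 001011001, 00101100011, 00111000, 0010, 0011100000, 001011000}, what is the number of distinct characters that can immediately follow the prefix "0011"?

The children of the "0011" node are the distinct next characters among strings starting with "0011".
Characters that immediately follow "0011" among the stored strings: {1}.
That node has 1 child edge.

1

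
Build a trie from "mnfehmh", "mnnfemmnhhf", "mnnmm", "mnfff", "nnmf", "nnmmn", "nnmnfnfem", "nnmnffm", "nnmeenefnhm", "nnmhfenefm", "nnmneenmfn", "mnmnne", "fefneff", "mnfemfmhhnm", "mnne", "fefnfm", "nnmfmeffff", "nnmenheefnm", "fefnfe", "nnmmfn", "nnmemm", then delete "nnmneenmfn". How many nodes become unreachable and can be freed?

6

After clearing the end-marker at "nnmneenmfn", prune upward until reaching a node still needed by another word.
The suffix "eenmfn" (6 nodes) is used only by "nnmneenmfn"; the node for "nnmn" still has the child "f", so pruning stops there.
Nodes removed: 6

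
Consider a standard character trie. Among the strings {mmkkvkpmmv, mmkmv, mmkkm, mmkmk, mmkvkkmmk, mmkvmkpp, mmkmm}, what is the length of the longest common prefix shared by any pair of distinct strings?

Look for the deepest trie node that still has at least two words in its subtree.
e.g. "mmkkm" and "mmkkvkpmmv" share the prefix "mmkk" of length 4; no pair shares a longer one.
Longest shared-prefix length: 4

4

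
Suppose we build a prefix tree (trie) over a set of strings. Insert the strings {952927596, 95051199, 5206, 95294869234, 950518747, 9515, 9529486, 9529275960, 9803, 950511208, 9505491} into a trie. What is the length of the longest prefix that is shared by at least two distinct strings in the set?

9

Equivalently: take the maximum, over all pairs, of their longest common prefix length.
e.g. "952927596" and "9529275960" share the prefix "952927596" of length 9; no pair shares a longer one.
Longest shared-prefix length: 9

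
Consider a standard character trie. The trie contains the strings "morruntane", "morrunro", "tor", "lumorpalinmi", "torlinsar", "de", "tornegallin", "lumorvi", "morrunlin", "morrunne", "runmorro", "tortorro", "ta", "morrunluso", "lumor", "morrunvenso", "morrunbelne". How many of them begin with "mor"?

Traverse to the node for "mor", then collect every word in that subtree.
Words under "mor": morrunbelne, morrunlin, morrunluso, morrunne, morrunro, morruntane, morrunvenso
Count: 7

7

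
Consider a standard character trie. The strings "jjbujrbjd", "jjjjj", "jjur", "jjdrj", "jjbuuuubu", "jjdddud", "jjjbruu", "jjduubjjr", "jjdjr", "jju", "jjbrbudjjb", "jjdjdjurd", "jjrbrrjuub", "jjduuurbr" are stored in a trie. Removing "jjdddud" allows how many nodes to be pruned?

4

A node on "jjdddud"'s path can go only if nothing else ends at it or branches off below it.
The suffix "ddud" (4 nodes) is used only by "jjdddud"; the node for "jjd" still has the child "r", so pruning stops there.
Nodes removed: 4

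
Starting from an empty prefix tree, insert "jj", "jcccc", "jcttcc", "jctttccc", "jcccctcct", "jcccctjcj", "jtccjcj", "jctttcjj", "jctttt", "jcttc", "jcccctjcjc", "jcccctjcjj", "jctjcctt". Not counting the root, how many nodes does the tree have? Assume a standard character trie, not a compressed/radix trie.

37

Trace insertions, counting only characters that open a new branch:
  "jj" → 2 new (j, j)
  "jcccc" → prefix "j" already present; 4 new (c, c, c, c)
  "jcttcc" → prefix "jc" already present; 4 new (t, t, c, c)
  "jctttccc" → prefix "jctt" already present; 4 new (t, c, c, c)
  "jcccctcct" → prefix "jcccc" already present; 4 new (t, c, c, t)
  "jcccctjcj" → prefix "jcccct" already present; 3 new (j, c, j)
  "jtccjcj" → prefix "j" already present; 6 new (t, c, c, j, c, j)
  "jctttcjj" → prefix "jctttc" already present; 2 new (j, j)
  "jctttt" → prefix "jcttt" already present; 1 new (t)
  "jcttc" → prefix "jcttc" already present; 0 new (none)
  "jcccctjcjc" → prefix "jcccctjcj" already present; 1 new (c)
  "jcccctjcjj" → prefix "jcccctjcj" already present; 1 new (j)
  "jctjcctt" → prefix "jct" already present; 5 new (j, c, c, t, t)
Total nodes = 2 + 4 + 4 + 4 + 4 + 3 + 6 + 2 + 1 + 0 + 1 + 1 + 5 = 37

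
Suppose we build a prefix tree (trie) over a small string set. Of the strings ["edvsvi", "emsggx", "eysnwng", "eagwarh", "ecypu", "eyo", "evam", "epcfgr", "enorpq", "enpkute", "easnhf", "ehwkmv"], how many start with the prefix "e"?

Traverse to the node for "e", then collect every word in that subtree.
Words under "e": eagwarh, easnhf, ecypu, edvsvi, ehwkmv, emsggx, enorpq, enpkute, epcfgr, evam, eyo, eysnwng
Count: 12

12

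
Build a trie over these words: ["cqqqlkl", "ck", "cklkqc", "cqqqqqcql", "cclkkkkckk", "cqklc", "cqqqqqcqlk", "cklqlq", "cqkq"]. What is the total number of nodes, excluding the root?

34

Insert word by word; a character creates a node only if that edge doesn't already exist:
  "cqqqlkl" → 7 new (c, q, q, q, l, k, l)
  "ck" → prefix "c" already present; 1 new (k)
  "cklkqc" → prefix "ck" already present; 4 new (l, k, q, c)
  "cqqqqqcql" → prefix "cqqq" already present; 5 new (q, q, c, q, l)
  "cclkkkkckk" → prefix "c" already present; 9 new (c, l, k, k, k, k, c, k, k)
  "cqklc" → prefix "cq" already present; 3 new (k, l, c)
  "cqqqqqcqlk" → prefix "cqqqqqcql" already present; 1 new (k)
  "cklqlq" → prefix "ckl" already present; 3 new (q, l, q)
  "cqkq" → prefix "cqk" already present; 1 new (q)
Total nodes = 7 + 1 + 4 + 5 + 9 + 3 + 1 + 3 + 1 = 34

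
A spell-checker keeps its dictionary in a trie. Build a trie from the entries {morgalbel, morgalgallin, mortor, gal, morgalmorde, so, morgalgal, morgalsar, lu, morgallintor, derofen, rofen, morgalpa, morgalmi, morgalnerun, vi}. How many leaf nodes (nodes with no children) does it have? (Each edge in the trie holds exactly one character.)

15

A leaf is a node with no children — equivalently, the end of a word that is not a proper prefix of any other stored word.
Those words: "derofen", "gal", "lu", "morgalbel", "morgalgallin", "morgallintor", "morgalmi", "morgalmorde", "morgalnerun", "morgalpa", "morgalsar", "mortor", "rofen", "so", "vi"
Leaf count: 15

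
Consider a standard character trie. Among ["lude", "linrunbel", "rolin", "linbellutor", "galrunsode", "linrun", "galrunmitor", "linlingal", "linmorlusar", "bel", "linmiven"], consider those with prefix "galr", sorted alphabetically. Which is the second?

DFS of the "galr" subtree visits, in order: "galrunmitor", "galrunsode"
Position 2: galrunsode

galrunsode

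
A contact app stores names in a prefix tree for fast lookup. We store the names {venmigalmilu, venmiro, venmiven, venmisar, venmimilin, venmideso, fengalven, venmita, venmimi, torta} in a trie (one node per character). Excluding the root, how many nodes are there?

45

For each word, the new-node count is its length minus the longest prefix already in the trie:
  "venmigalmilu" → 12 new (v, e, n, m, i, g, a, l, m, i, l, u)
  "venmiro" → prefix "venmi" already present; 2 new (r, o)
  "venmiven" → prefix "venmi" already present; 3 new (v, e, n)
  "venmisar" → prefix "venmi" already present; 3 new (s, a, r)
  "venmimilin" → prefix "venmi" already present; 5 new (m, i, l, i, n)
  "venmideso" → prefix "venmi" already present; 4 new (d, e, s, o)
  "fengalven" → 9 new (f, e, n, g, a, l, v, e, n)
  "venmita" → prefix "venmi" already present; 2 new (t, a)
  "venmimi" → prefix "venmimi" already present; 0 new (none)
  "torta" → 5 new (t, o, r, t, a)
Total nodes = 12 + 2 + 3 + 3 + 5 + 4 + 9 + 2 + 0 + 5 = 45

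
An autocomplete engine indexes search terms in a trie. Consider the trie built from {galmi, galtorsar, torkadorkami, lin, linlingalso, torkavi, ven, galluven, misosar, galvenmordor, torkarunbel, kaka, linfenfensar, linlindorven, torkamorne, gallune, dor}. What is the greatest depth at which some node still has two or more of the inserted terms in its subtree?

The deepest shared node is where two words last agree before diverging.
e.g. "linlindorven" and "linlingalso" share the prefix "linlin" of length 6; no pair shares a longer one.
Longest shared-prefix length: 6

6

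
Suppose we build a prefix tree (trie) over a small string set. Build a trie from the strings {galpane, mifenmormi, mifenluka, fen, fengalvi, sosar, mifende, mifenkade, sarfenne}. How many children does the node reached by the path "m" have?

Walk "m" from the root, arriving at one node.
Characters that immediately follow "m" among the stored strings: {i}.
That node has 1 child edge.

1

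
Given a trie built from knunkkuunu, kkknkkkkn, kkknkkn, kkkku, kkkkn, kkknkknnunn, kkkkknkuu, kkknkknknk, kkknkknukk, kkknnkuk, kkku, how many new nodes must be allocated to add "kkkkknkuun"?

The longest prefix of "kkkkknkuun" already in the trie is "kkkkknkuu" (length 9).
So 10 − 9 = 1 new nodes.

1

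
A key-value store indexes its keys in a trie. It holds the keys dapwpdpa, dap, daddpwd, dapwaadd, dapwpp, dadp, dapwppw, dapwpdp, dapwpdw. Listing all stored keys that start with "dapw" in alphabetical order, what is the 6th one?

dapwppw

DFS of the "dapw" subtree visits, in order: "dapwaadd", "dapwpdp", "dapwpdpa", "dapwpdw", "dapwpp", "dapwppw"
Position 6: dapwppw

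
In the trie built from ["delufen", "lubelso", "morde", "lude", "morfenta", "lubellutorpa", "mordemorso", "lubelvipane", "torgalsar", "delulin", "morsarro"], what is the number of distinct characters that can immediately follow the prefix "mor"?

3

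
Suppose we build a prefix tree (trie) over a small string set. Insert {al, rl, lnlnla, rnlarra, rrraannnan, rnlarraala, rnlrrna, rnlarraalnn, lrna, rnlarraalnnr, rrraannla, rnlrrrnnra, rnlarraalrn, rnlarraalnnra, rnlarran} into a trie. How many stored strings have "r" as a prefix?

Filter for entries beginning with "r":
Matches: "rl", "rnlarra", "rnlarraala", "rnlarraalnn", "rnlarraalnnr", "rnlarraalnnra", "rnlarraalrn", "rnlarran", "rnlrrna", "rnlrrrnnra", "rrraannla", "rrraannnan"
Count: 12

12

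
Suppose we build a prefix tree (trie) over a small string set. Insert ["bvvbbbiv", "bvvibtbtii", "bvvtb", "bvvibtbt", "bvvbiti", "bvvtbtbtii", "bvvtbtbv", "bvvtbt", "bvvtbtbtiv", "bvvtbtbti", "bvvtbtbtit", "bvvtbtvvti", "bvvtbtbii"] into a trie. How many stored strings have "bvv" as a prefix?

13

Filter for entries beginning with "bvv":
Matches: "bvvbbbiv", "bvvbiti", "bvvibtbt", "bvvibtbtii", "bvvtb", "bvvtbt", "bvvtbtbii", "bvvtbtbti", "bvvtbtbtii", "bvvtbtbtit", "bvvtbtbtiv", "bvvtbtbv", "bvvtbtvvti"
Count: 13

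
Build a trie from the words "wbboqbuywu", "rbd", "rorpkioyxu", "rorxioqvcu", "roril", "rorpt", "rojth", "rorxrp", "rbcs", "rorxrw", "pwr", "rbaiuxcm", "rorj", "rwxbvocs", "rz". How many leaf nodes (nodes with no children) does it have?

A leaf is a node with no children — equivalently, the end of a word that is not a proper prefix of any other stored word.
Those words: "pwr", "rbaiuxcm", "rbcs", "rbd", "rojth", "roril", "rorj", "rorpkioyxu", "rorpt", "rorxioqvcu", "rorxrp", "rorxrw", "rwxbvocs", "rz", "wbboqbuywu"
Leaf count: 15

15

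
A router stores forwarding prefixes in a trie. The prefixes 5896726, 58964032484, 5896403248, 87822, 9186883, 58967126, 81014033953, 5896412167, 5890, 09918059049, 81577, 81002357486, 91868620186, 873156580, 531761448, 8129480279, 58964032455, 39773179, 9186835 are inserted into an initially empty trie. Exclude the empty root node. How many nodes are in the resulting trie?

For each word, the new-node count is its length minus the longest prefix already in the trie:
  "5896726" → 7 new (5, 8, 9, 6, 7, 2, 6)
  "58964032484" → prefix "5896" already present; 7 new (4, 0, 3, 2, 4, 8, 4)
  "5896403248" → prefix "5896403248" already present; 0 new (none)
  "87822" → 5 new (8, 7, 8, 2, 2)
  "9186883" → 7 new (9, 1, 8, 6, 8, 8, 3)
  "58967126" → prefix "58967" already present; 3 new (1, 2, 6)
  "81014033953" → prefix "8" already present; 10 new (1, 0, 1, 4, 0, 3, 3, 9, 5, 3)
  "5896412167" → prefix "58964" already present; 5 new (1, 2, 1, 6, 7)
  "5890" → prefix "589" already present; 1 new (0)
  "09918059049" → 11 new (0, 9, 9, 1, 8, 0, 5, 9, 0, 4, 9)
  "81577" → prefix "81" already present; 3 new (5, 7, 7)
  "81002357486" → prefix "810" already present; 8 new (0, 2, 3, 5, 7, 4, 8, 6)
  "91868620186" → prefix "91868" already present; 6 new (6, 2, 0, 1, 8, 6)
  "873156580" → prefix "87" already present; 7 new (3, 1, 5, 6, 5, 8, 0)
  "531761448" → prefix "5" already present; 8 new (3, 1, 7, 6, 1, 4, 4, 8)
  "8129480279" → prefix "81" already present; 8 new (2, 9, 4, 8, 0, 2, 7, 9)
  "58964032455" → prefix "589640324" already present; 2 new (5, 5)
  "39773179" → 8 new (3, 9, 7, 7, 3, 1, 7, 9)
  "9186835" → prefix "91868" already present; 2 new (3, 5)
Total nodes = 7 + 7 + 0 + 5 + 7 + 3 + 10 + 5 + 1 + 11 + 3 + 8 + 6 + 7 + 8 + 8 + 2 + 8 + 2 = 108

108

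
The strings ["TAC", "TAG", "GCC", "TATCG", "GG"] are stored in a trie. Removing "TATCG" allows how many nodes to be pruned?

3

A node on "TATCG"'s path can go only if nothing else ends at it or branches off below it.
The suffix "TCG" (3 nodes) is used only by "TATCG"; the node for "TA" still has the child "C", so pruning stops there.
Nodes removed: 3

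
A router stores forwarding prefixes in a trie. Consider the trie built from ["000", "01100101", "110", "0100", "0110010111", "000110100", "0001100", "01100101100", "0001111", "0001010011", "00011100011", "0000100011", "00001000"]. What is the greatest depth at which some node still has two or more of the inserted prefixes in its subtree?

9

Look for the deepest trie node that still has at least two words in its subtree.
"01100101100" and "0110010111" agree on "011001011" (9 characters) before diverging; nothing deeper is shared.
Longest shared-prefix length: 9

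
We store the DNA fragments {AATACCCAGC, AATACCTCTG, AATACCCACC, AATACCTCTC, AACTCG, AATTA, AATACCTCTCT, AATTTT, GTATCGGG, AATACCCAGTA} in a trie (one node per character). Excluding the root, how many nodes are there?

36

Trace insertions, counting only characters that open a new branch:
  "AATACCCAGC" → 10 new (A, A, T, A, C, C, C, A, G, C)
  "AATACCTCTG" → prefix "AATACC" already present; 4 new (T, C, T, G)
  "AATACCCACC" → prefix "AATACCCA" already present; 2 new (C, C)
  "AATACCTCTC" → prefix "AATACCTCT" already present; 1 new (C)
  "AACTCG" → prefix "AA" already present; 4 new (C, T, C, G)
  "AATTA" → prefix "AAT" already present; 2 new (T, A)
  "AATACCTCTCT" → prefix "AATACCTCTC" already present; 1 new (T)
  "AATTTT" → prefix "AATT" already present; 2 new (T, T)
  "GTATCGGG" → 8 new (G, T, A, T, C, G, G, G)
  "AATACCCAGTA" → prefix "AATACCCAG" already present; 2 new (T, A)
Total nodes = 10 + 4 + 2 + 1 + 4 + 2 + 1 + 2 + 8 + 2 = 36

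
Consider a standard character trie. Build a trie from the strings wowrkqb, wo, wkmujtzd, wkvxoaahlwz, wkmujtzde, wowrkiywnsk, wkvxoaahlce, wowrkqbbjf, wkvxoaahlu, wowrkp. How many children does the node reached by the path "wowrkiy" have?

1

Follow the path "wowrkiy" to its node, then look at its outgoing edges.
Characters that immediately follow "wowrkiy" among the stored strings: {w}.
That node has 1 child edge.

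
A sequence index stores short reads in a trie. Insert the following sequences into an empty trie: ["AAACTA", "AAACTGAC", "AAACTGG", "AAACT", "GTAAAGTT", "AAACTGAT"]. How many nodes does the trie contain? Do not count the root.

Count nodes per top-level branch (shared prefixes stored once):
  'A'-branch (AAACT, AAACTA, AAACTGAC, AAACTGAT, AAACTGG): 11 nodes
  'G'-branch (GTAAAGTT): 8 nodes
Sum: 19

19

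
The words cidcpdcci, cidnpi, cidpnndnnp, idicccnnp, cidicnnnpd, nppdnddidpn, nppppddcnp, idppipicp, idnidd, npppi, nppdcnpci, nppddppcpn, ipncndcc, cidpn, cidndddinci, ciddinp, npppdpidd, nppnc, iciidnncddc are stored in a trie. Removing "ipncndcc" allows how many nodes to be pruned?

A node on "ipncndcc"'s path can go only if nothing else ends at it or branches off below it.
The suffix "pncndcc" (7 nodes) is used only by "ipncndcc"; the node for "i" still has the child "d", so pruning stops there.
Nodes removed: 7

7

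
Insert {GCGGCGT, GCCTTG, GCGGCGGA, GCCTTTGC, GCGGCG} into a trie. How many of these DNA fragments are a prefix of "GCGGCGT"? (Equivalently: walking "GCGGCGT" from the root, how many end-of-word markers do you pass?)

2

Walk "GCGGCGT" from the root; an end-of-word marker is hit whenever a stored word is a prefix of "GCGGCGT".
Prefixes of the query that are stored words: "GCGGCG", "GCGGCGT"
Count: 2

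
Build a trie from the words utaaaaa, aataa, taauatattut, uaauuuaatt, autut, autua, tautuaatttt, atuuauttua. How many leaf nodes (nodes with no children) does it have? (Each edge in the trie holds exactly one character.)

A leaf is a node with no children — equivalently, the end of a word that is not a proper prefix of any other stored word.
Those words: "aataa", "atuuauttua", "autua", "autut", "taauatattut", "tautuaatttt", "uaauuuaatt", "utaaaaa"
Leaf count: 8

8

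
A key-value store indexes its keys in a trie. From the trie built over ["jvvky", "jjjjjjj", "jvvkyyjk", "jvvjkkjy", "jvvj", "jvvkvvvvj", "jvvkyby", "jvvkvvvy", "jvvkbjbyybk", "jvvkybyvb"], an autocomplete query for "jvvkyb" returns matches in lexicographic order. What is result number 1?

DFS of the "jvvkyb" subtree visits, in order: "jvvkyby", "jvvkybyvb"
Position 1: jvvkyby

jvvkyby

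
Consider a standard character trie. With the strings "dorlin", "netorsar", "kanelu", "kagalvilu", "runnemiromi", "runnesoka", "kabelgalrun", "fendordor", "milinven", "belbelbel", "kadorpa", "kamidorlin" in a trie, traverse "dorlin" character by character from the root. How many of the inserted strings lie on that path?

1

Check each prefix of "dorlin" against the stored set — each match is an end-marker on the path.
Prefixes of the query that are stored words: "dorlin"
Count: 1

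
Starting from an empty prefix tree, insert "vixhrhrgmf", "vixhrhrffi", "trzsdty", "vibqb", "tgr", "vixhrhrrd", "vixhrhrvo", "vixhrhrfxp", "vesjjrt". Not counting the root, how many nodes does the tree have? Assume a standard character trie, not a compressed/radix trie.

37

Insert word by word; a character creates a node only if that edge doesn't already exist:
  "vixhrhrgmf" → 10 new (v, i, x, h, r, h, r, g, m, f)
  "vixhrhrffi" → prefix "vixhrhr" already present; 3 new (f, f, i)
  "trzsdty" → 7 new (t, r, z, s, d, t, y)
  "vibqb" → prefix "vi" already present; 3 new (b, q, b)
  "tgr" → prefix "t" already present; 2 new (g, r)
  "vixhrhrrd" → prefix "vixhrhr" already present; 2 new (r, d)
  "vixhrhrvo" → prefix "vixhrhr" already present; 2 new (v, o)
  "vixhrhrfxp" → prefix "vixhrhrf" already present; 2 new (x, p)
  "vesjjrt" → prefix "v" already present; 6 new (e, s, j, j, r, t)
Total nodes = 10 + 3 + 7 + 3 + 2 + 2 + 2 + 2 + 6 = 37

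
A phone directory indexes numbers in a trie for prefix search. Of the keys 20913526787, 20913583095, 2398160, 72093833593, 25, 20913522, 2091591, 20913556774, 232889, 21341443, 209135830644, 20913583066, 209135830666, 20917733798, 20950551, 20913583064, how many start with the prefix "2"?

Filter for entries beginning with "2":
Words under "2": 20913522, 20913526787, 20913556774, 20913583064, 209135830644, 20913583066, 209135830666, 20913583095, 2091591, 20917733798, 20950551, 21341443, 232889, 2398160, 25
Count: 15

15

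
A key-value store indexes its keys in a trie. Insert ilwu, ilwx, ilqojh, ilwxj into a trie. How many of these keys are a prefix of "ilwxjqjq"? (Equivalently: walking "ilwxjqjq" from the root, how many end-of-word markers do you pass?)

Check each prefix of "ilwxjqjq" against the stored set — each match is an end-marker on the path.
Prefixes of the query that are stored words: "ilwx", "ilwxj"
Count: 2

2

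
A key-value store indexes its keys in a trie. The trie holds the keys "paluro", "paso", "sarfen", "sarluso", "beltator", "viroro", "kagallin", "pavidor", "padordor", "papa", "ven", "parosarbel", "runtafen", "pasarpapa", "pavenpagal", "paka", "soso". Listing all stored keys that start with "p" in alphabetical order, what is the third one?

paluro

Words with prefix "p", in lexicographic order: "padordor", "paka", "paluro", "papa", "parosarbel", "pasarpapa", "paso", "pavenpagal", "pavidor"
The 3rd is paluro.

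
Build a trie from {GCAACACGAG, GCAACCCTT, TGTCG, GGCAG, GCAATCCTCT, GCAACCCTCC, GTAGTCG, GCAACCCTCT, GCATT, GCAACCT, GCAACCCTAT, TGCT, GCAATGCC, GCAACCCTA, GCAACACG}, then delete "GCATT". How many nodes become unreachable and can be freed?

After clearing the end-marker at "GCATT", prune upward until reaching a node still needed by another word.
The suffix "TT" (2 nodes) is used only by "GCATT"; the node for "GCA" still has the child "A", so pruning stops there.
Nodes removed: 2

2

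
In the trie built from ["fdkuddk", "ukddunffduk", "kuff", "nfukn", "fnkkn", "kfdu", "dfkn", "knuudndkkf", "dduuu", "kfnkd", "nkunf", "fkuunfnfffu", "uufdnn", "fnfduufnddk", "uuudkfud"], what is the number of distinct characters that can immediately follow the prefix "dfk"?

1

Follow the path "dfk" to its node, then look at its outgoing edges.
Characters that immediately follow "dfk" among the stored strings: {n}.
That node has 1 child edge.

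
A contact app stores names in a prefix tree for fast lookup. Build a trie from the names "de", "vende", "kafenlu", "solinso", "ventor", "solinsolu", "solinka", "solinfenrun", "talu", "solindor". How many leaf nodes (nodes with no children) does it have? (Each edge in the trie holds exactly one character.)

9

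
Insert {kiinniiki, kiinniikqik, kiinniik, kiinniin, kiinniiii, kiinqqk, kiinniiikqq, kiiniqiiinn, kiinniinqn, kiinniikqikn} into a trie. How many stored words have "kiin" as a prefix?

10

Traverse to the node for "kiin", then collect every word in that subtree.
Matches: "kiiniqiiinn", "kiinniiii", "kiinniiikqq", "kiinniik", "kiinniiki", "kiinniikqik", "kiinniikqikn", "kiinniin", "kiinniinqn", "kiinqqk"
Count: 10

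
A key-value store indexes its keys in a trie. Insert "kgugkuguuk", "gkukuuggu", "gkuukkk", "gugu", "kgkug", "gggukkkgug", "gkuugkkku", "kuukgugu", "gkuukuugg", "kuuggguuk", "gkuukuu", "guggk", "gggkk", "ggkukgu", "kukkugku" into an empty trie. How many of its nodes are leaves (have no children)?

A leaf is a node with no children — equivalently, the end of a word that is not a proper prefix of any other stored word.
Those words: "gggkk", "gggukkkgug", "ggkukgu", "gkukuuggu", "gkuugkkku", "gkuukkk", "gkuukuugg", "guggk", "gugu", "kgkug", "kgugkuguuk", "kukkugku", "kuuggguuk", "kuukgugu"
Leaf count: 14

14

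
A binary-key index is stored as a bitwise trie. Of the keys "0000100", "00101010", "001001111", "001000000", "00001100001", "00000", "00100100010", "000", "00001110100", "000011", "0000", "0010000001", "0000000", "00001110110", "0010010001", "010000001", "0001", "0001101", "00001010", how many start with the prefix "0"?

19

Walk to "0"; the words in its subtree are exactly those with that prefix.
Matches: "000", "0000", "00000", "0000000", "0000100", "00001010", "000011", "00001100001", "00001110100", "00001110110", "0001", "0001101", "001000000", "0010000001", "0010010001", "00100100010", "001001111", "00101010", "010000001"
Count: 19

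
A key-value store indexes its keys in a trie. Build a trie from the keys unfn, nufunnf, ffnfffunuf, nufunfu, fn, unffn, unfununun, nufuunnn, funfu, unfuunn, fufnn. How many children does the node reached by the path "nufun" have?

2

Follow the path "nufun" to its node, then look at its outgoing edges.
Characters that immediately follow "nufun" among the stored strings: {f, n}.
That node has 2 child edges.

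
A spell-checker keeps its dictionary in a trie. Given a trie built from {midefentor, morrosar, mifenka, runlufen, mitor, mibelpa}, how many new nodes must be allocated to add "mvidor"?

The longest prefix of "mvidor" already in the trie is "m" (length 1).
New nodes needed: |"mvidor"| − 1 = 6 − 1 = 5.

5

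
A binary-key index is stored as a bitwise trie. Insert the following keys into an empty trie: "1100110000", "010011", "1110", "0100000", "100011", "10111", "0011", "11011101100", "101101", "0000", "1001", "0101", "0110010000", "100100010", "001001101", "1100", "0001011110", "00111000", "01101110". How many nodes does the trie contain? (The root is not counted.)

80

Trace insertions, counting only characters that open a new branch:
  "1100110000" → 10 new (1, 1, 0, 0, 1, 1, 0, 0, 0, 0)
  "010011" → 6 new (0, 1, 0, 0, 1, 1)
  "1110" → prefix "11" already present; 2 new (1, 0)
  "0100000" → prefix "0100" already present; 3 new (0, 0, 0)
  "100011" → prefix "1" already present; 5 new (0, 0, 0, 1, 1)
  "10111" → prefix "10" already present; 3 new (1, 1, 1)
  "0011" → prefix "0" already present; 3 new (0, 1, 1)
  "11011101100" → prefix "110" already present; 8 new (1, 1, 1, 0, 1, 1, 0, 0)
  "101101" → prefix "1011" already present; 2 new (0, 1)
  "0000" → prefix "00" already present; 2 new (0, 0)
  "1001" → prefix "100" already present; 1 new (1)
  "0101" → prefix "010" already present; 1 new (1)
  "0110010000" → prefix "01" already present; 8 new (1, 0, 0, 1, 0, 0, 0, 0)
  "100100010" → prefix "1001" already present; 5 new (0, 0, 0, 1, 0)
  "001001101" → prefix "001" already present; 6 new (0, 0, 1, 1, 0, 1)
  "1100" → prefix "1100" already present; 0 new (none)
  "0001011110" → prefix "000" already present; 7 new (1, 0, 1, 1, 1, 1, 0)
  "00111000" → prefix "0011" already present; 4 new (1, 0, 0, 0)
  "01101110" → prefix "0110" already present; 4 new (1, 1, 1, 0)
Total nodes = 10 + 6 + 2 + 3 + 5 + 3 + 3 + 8 + 2 + 2 + 1 + 1 + 8 + 5 + 6 + 0 + 7 + 4 + 4 = 80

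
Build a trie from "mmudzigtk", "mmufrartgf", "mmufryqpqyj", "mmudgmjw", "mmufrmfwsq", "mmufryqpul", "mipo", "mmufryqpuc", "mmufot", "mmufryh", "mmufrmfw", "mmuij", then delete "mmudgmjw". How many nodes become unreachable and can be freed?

Walk "mmudgmjw" from the leaf back toward the root, removing each node that no remaining word uses.
The suffix "gmjw" (4 nodes) is used only by "mmudgmjw"; the node for "mmud" still has the child "z", so pruning stops there.
Nodes removed: 4

4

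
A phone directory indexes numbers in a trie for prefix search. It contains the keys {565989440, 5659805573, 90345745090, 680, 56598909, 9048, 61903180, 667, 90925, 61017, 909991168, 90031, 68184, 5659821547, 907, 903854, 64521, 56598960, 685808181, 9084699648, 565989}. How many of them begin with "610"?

Filter for entries beginning with "610":
Words under "610": 61017
Count: 1

1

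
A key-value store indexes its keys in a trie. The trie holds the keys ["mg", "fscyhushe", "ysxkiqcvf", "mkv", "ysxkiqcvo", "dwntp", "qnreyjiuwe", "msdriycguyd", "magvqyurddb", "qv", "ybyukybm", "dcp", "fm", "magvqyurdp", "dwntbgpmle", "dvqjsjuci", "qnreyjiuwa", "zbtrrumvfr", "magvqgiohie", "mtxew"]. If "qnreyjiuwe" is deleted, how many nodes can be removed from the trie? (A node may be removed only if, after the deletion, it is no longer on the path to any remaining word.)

After clearing the end-marker at "qnreyjiuwe", prune upward until reaching a node still needed by another word.
The suffix "e" (1 node) is used only by "qnreyjiuwe"; the node for "qnreyjiuw" still has the child "a", so pruning stops there.
Nodes removed: 1

1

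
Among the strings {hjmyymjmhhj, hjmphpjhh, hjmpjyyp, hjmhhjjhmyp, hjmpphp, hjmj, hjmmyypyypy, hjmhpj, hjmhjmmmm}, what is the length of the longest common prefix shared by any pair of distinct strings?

4

Look for the deepest trie node that still has at least two words in its subtree.
"hjmhhjjhmyp" and "hjmhjmmmm" agree on "hjmh" (4 characters) before diverging; nothing deeper is shared.
Longest shared-prefix length: 4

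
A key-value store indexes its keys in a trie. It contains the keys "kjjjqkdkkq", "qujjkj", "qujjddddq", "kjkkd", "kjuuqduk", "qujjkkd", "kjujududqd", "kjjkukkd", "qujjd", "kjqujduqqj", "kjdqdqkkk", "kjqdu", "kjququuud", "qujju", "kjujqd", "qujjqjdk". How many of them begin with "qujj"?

6

Filter for entries beginning with "qujj":
Matches: "qujjd", "qujjddddq", "qujjkj", "qujjkkd", "qujjqjdk", "qujju"
Count: 6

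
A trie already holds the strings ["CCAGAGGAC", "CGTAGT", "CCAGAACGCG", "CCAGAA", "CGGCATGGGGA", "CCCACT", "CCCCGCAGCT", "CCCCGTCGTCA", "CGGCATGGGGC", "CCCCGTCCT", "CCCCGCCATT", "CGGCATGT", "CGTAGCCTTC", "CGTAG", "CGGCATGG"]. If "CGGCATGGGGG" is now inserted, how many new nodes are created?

"CGGCATGGGG" is already a path in the trie; the remaining "G" must be added.
So 11 − 10 = 1 new nodes.

1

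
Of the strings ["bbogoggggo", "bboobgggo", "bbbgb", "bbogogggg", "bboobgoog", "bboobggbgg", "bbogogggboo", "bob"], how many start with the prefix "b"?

8

Filter for entries beginning with "b":
Words under "b": bbbgb, bbogogggboo, bbogogggg, bbogoggggo, bboobggbgg, bboobgggo, bboobgoog, bob
Count: 8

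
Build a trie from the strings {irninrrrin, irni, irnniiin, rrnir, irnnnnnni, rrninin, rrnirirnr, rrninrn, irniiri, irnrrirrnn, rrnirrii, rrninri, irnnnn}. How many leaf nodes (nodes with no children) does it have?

A leaf is a node with no children — equivalently, the end of a word that is not a proper prefix of any other stored word.
Those words: "irniiri", "irninrrrin", "irnniiin", "irnnnnnni", "irnrrirrnn", "rrninin", "rrninri", "rrninrn", "rrnirirnr", "rrnirrii"
Leaf count: 10

10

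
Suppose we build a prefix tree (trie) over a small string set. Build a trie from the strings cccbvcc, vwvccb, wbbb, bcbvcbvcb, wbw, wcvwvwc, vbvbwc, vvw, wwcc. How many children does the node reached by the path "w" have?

3

The children of the "w" node are the distinct next characters among strings starting with "w".
Characters that immediately follow "w" among the stored strings: {b, c, w}.
That node has 3 child edges.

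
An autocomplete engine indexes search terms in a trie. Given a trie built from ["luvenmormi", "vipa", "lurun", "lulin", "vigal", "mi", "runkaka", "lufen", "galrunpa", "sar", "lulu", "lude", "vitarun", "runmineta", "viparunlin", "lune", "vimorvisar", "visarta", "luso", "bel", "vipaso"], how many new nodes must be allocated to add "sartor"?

3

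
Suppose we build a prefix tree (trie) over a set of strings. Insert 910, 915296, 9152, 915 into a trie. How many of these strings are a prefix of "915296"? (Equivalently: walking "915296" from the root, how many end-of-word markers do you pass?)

Walk "915296" from the root; an end-of-word marker is hit whenever a stored word is a prefix of "915296".
Prefixes of the query that are stored words: "915", "9152", "915296"
Count: 3

3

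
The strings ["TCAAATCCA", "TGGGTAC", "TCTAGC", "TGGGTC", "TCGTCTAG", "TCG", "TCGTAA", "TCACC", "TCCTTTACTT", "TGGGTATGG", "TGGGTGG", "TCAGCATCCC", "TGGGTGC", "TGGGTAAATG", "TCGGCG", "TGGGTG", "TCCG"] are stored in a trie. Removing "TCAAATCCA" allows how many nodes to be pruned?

Walk "TCAAATCCA" from the leaf back toward the root, removing each node that no remaining word uses.
The suffix "AATCCA" (6 nodes) is used only by "TCAAATCCA"; the node for "TCA" still has the child "C", so pruning stops there.
Nodes removed: 6

6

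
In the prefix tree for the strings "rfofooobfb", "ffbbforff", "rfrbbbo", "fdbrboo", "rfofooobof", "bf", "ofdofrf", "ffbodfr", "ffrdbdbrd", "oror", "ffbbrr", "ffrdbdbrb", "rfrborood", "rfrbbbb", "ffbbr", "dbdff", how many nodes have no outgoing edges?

A leaf is a node with no children — equivalently, the end of a word that is not a proper prefix of any other stored word.
Those words: "bf", "dbdff", "fdbrboo", "ffbbforff", "ffbbrr", "ffbodfr", "ffrdbdbrb", "ffrdbdbrd", "ofdofrf", "oror", "rfofooobfb", "rfofooobof", "rfrbbbb", "rfrbbbo", "rfrborood"
Leaf count: 15

15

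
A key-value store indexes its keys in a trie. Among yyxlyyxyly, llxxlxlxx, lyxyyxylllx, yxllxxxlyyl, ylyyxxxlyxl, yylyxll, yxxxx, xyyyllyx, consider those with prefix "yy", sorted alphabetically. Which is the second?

Filter for "yy…" and sort: "yylyxll", "yyxlyyxyly"
The 2nd is yyxlyyxyly.

yyxlyyxyly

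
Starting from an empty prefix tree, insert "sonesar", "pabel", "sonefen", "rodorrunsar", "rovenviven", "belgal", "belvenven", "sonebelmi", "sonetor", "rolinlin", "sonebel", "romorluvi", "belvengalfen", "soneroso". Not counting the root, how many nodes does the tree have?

77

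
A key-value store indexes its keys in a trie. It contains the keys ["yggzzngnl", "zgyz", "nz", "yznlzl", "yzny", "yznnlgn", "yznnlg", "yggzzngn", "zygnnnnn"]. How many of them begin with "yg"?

Traverse to the node for "yg", then collect every word in that subtree.
Words under "yg": yggzzngn, yggzzngnl
Count: 2

2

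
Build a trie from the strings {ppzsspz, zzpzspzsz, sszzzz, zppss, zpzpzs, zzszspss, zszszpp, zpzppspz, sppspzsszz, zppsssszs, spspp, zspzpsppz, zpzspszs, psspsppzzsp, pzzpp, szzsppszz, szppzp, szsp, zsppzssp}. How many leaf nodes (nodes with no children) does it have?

18

Leaves are exactly the stored words that no other stored word extends.
Those words: "ppzsspz", "psspsppzzsp", "pzzpp", "sppspzsszz", "spspp", "sszzzz", "szppzp", "szsp", "szzsppszz", "zppsssszs", "zpzppspz", "zpzpzs", "zpzspszs", "zsppzssp", "zspzpsppz", "zszszpp", "zzpzspzsz", "zzszspss"
Leaf count: 18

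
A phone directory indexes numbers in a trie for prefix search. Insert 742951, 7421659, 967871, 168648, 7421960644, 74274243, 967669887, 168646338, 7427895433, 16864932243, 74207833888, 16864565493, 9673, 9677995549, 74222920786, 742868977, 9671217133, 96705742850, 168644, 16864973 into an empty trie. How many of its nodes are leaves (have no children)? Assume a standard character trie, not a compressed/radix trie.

Leaves are exactly the stored words that no other stored word extends.
Those words: "168644", "16864565493", "168646338", "168648", "16864932243", "16864973", "74207833888", "7421659", "7421960644", "74222920786", "74274243", "7427895433", "742868977", "742951", "96705742850", "9671217133", "9673", "967669887", "9677995549", "967871"
Leaf count: 20

20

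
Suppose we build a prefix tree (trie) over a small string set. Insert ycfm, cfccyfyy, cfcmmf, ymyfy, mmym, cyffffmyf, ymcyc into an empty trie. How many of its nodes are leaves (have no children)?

A leaf is a node with no children — equivalently, the end of a word that is not a proper prefix of any other stored word.
Those words: "cfccyfyy", "cfcmmf", "cyffffmyf", "mmym", "ycfm", "ymcyc", "ymyfy"
Leaf count: 7

7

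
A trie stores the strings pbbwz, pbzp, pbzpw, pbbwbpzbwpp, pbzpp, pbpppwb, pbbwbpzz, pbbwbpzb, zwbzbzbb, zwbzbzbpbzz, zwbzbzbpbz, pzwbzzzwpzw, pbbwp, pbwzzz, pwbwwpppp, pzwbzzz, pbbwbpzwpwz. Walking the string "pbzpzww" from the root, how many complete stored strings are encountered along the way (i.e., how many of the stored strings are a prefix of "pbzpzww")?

1

Walk "pbzpzww" from the root; an end-of-word marker is hit whenever a stored word is a prefix of "pbzpzww".
Prefixes of the query that are stored words: "pbzp"
Count: 1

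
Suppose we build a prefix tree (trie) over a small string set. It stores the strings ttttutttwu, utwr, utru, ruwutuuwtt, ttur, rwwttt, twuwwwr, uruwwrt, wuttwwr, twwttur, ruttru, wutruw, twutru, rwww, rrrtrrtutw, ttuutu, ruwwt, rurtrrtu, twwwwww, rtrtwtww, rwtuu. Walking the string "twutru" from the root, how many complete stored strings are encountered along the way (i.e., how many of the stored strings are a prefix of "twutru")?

1

Check each prefix of "twutru" against the stored set — each match is an end-marker on the path.
Prefixes of the query that are stored words: "twutru"
Count: 1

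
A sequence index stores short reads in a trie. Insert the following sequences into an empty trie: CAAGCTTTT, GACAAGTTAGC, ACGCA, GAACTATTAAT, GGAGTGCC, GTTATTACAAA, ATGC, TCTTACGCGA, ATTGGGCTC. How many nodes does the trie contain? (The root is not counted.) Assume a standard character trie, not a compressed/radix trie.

71

Insert word by word; a character creates a node only if that edge doesn't already exist:
  "CAAGCTTTT" → 9 new (C, A, A, G, C, T, T, T, T)
  "GACAAGTTAGC" → 11 new (G, A, C, A, A, G, T, T, A, G, C)
  "ACGCA" → 5 new (A, C, G, C, A)
  "GAACTATTAAT" → prefix "GA" already present; 9 new (A, C, T, A, T, T, A, A, T)
  "GGAGTGCC" → prefix "G" already present; 7 new (G, A, G, T, G, C, C)
  "GTTATTACAAA" → prefix "G" already present; 10 new (T, T, A, T, T, A, C, A, A, A)
  "ATGC" → prefix "A" already present; 3 new (T, G, C)
  "TCTTACGCGA" → 10 new (T, C, T, T, A, C, G, C, G, A)
  "ATTGGGCTC" → prefix "AT" already present; 7 new (T, G, G, G, C, T, C)
Total nodes = 9 + 11 + 5 + 9 + 7 + 10 + 3 + 10 + 7 = 71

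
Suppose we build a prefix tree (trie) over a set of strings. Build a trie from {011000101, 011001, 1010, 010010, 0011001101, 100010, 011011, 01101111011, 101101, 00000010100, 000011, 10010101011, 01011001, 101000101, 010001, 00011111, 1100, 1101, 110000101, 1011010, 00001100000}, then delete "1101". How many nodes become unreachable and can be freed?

1

After clearing the end-marker at "1101", prune upward until reaching a node still needed by another word.
The suffix "1" (1 node) is used only by "1101"; the node for "110" still has the child "0", so pruning stops there.
Nodes removed: 1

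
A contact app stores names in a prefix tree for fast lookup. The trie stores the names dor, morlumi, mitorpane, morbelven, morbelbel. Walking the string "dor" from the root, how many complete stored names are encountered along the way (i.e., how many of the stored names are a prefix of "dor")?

Traverse "dor" character by character; count nodes along the way that are marked as word ends.
Prefixes of the query that are stored words: "dor"
Count: 1

1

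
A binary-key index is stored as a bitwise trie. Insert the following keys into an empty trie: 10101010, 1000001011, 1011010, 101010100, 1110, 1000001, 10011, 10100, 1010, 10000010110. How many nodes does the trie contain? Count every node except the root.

28

Insert word by word; a character creates a node only if that edge doesn't already exist:
  "10101010" → 8 new (1, 0, 1, 0, 1, 0, 1, 0)
  "1000001011" → prefix "10" already present; 8 new (0, 0, 0, 0, 1, 0, 1, 1)
  "1011010" → prefix "101" already present; 4 new (1, 0, 1, 0)
  "101010100" → prefix "10101010" already present; 1 new (0)
  "1110" → prefix "1" already present; 3 new (1, 1, 0)
  "1000001" → prefix "1000001" already present; 0 new (none)
  "10011" → prefix "100" already present; 2 new (1, 1)
  "10100" → prefix "1010" already present; 1 new (0)
  "1010" → prefix "1010" already present; 0 new (none)
  "10000010110" → prefix "1000001011" already present; 1 new (0)
Total nodes = 8 + 8 + 4 + 1 + 3 + 0 + 2 + 1 + 0 + 1 = 28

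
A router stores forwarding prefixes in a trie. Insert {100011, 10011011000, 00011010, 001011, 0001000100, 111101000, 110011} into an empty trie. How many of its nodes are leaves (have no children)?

A leaf is a node with no children — equivalently, the end of a word that is not a proper prefix of any other stored word.
Those words: "0001000100", "00011010", "001011", "100011", "10011011000", "110011", "111101000"
Leaf count: 7

7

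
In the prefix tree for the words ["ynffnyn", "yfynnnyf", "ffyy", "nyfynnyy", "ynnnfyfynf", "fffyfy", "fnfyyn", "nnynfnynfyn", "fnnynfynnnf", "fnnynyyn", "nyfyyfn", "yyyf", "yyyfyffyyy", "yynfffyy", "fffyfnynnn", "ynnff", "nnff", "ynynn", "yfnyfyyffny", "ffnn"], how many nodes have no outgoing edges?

19

A leaf is a node with no children — equivalently, the end of a word that is not a proper prefix of any other stored word.
Those words: "fffyfnynnn", "fffyfy", "ffnn", "ffyy", "fnfyyn", "fnnynfynnnf", "fnnynyyn", "nnff", "nnynfnynfyn", "nyfynnyy", "nyfyyfn", "yfnyfyyffny", "yfynnnyf", "ynffnyn", "ynnff", "ynnnfyfynf", "ynynn", "yynfffyy", "yyyfyffyyy"
Leaf count: 19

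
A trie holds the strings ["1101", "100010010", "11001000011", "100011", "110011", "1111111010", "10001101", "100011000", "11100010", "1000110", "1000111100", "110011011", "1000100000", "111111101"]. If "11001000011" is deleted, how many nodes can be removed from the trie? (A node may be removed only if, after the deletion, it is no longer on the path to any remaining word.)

6

A node on "11001000011"'s path can go only if nothing else ends at it or branches off below it.
The suffix "000011" (6 nodes) is used only by "11001000011"; the node for "11001" still has the child "1", so pruning stops there.
Nodes removed: 6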